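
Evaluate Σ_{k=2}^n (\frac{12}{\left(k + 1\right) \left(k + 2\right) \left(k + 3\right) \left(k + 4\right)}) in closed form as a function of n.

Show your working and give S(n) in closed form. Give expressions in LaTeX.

S(n) = \frac{n^{3} + 9 n^{2} + 26 n - 36}{15 \left(n^{3} + 9 n^{2} + 26 n + 24\right)}

r(k) = (k + 1)/(k + 5) after simplifying.
Factor: A=k + 1; B=k + 5; C=1.
Need (k + 1)·f(k+1) − (k + 4)·f(k) = 1.
d = 3 from the (1,1,0) case.
Match coefficients ⇒ f(k) = k*(k**2 + 6*k + 11)/18.
So s_k = (B(k−1)f/C)·t_k = (k*(k + 4)*(k**2 + 6*k + 11)/18)·t_k = 2*k*(k**2 + 6*k + 11)/(3*(k + 1)*(k + 2)*(k + 3)).
Check: Δs_k = 12/(k**4 + 10*k**3 + 35*k**2 + 50*k + 24). ✓
Evaluate: s_(n+1) = 2*(n**3 + 9*n**2 + 26*n + 18)/(3*(n**3 + 9*n**2 + 26*n + 24)); subtract s_(2) = 3/5 ⇒ S(n) = (n**3 + 9*n**2 + 26*n - 36)/(15*(n**3 + 9*n**2 + 26*n + 24)).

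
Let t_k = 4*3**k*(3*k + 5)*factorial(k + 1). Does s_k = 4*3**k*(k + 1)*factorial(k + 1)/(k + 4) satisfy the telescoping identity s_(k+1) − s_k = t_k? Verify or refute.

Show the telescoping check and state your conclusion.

s_(k+1) = 12*3**k*(k + 2)*factorial(k + 2)/(k + 5)
s_(k+1) − s_k = 4*3**k*(3*k**3 + 23*k**2 + 54*k + 43)*factorial(k + 1)/((k + 4)*(k + 5))
(s_(k+1) − s_k) − t_k = -12*3**k*(3*k**2 + 17*k + 19)*factorial(k + 1)/((k + 4)*(k + 5))

Invalid: residual -12*3**k*(3*k**2 + 17*k + 19)*factorial(k + 1)/((k + 4)*(k + 5)) ≠ 0.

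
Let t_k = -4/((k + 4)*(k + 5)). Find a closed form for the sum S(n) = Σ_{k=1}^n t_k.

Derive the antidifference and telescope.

Compute t_(k+1)/t_k: get (k + 4)/(k + 6).
A = k + 4, B = k + 6, C = 1.
Key eq: (k + 4)·f(k+1) = (k + 5)·f(k) + (1).
d = 1 from the (1,1,0) case.
Coefficient equations give f(k) = k/4.
Then R = B(k−1)f/C = k*(k + 5)/4, so s_k = R(k)·t_k = -k/(k + 4).
Check: Δs_k = -4/(k**2 + 9*k + 20). ✓
Telescope: S(n) = s_(n+1) − s_(1) = (-n - 1)/(n + 5) − (-1/5) = -4*n/(5*n + 25).

S(n) = -4*n/(5*n + 25)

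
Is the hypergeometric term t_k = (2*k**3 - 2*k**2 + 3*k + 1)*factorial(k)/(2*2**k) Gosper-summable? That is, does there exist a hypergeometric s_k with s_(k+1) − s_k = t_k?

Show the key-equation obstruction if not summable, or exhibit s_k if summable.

Yes. s_k = (2*k**2 - 4*k - 3)*factorial(k)/2**k.

The ratio is (2*k**4 + 6*k**3 + 9*k**2 + 9*k + 4)/(2*(2*k**3 - 2*k**2 + 3*k + 1)).
Take A(k)=k/2 + 1/2, B(k)=1, C(k)=k**3 - k**2 + 3*k/2 + 1/2.
Need (k/2 + 1/2)·f(k+1) − (1)·f(k) = k**3 - k**2 + 3*k/2 + 1/2.
Degrees (1,0,3) ⇒ d ≤ 2.
Solve for f: f(k) = 2*k**2 - 4*k - 3 (degree 2 ≤ 2).
R(k) = B(k−1)·f(k)/C(k) = 2*(2*k**2 - 4*k - 3)/(2*k**3 - 2*k**2 + 3*k + 1); s_k = R·t_k = (2*k**2 - 4*k - 3)*factorial(k)/2**k.
Δs = (2*k**3 - 2*k**2 + 3*k + 1)*factorial(k)/(2*2**k), as required.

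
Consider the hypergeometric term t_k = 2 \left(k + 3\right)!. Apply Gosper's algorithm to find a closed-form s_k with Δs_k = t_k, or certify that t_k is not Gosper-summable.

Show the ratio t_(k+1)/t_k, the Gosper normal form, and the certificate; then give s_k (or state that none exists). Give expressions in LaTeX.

Step 1: r(k) = k + 4.
Factor: A=k + 4; B=1; C=1.
Set up (k + 4)·f(k+1) − (1)·f(k) − (1) = 0.
deg f ≤ -1 (via 1,0,0).
deg f ≤ -1 is impossible — no certificate.

no hypergeometric antidifference exists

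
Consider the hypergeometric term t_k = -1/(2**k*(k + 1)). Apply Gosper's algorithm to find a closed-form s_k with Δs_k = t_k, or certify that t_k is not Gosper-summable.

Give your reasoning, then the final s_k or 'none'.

t_(k+1)/t_k = (k + 1)/(2*(k + 2)).
A = k/2 + 1/2, B = k + 2, C = 1.
Need (k/2 + 1/2)·f(k+1) − (k + 1)·f(k) = 1.
From deg A=1, deg B=1, deg C=0: d=-1.
deg f ≤ -1 is impossible — no certificate.

not Gosper-summable; s_k does not exist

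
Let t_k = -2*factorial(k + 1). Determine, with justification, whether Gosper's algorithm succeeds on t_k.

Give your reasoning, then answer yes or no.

r(k) = k + 2 after simplifying.
Normal form (A,B,C) = (k + 2, 1, 1).
Key eq: (k + 2)·f(k+1) = (1)·f(k) + (1).
d = -1 from the (1,0,0) case.
Bound -1 < 0, so the key equation has no polynomial solution.

No — t_k has no hypergeometric antidifference.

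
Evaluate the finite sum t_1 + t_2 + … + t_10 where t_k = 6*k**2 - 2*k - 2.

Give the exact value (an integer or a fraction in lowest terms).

Σ = 2180

Step 1: r(k) = (k - 3*(k + 1)**2 + 2)/(-3*k**2 + k + 1).
Take A(k)=1, B(k)=1, C(k)=k**2 - k/3 - 1/3.
f must satisfy (1)·f(k+1) − (1)·f(k) = k**2 - k/3 - 1/3.
deg f ≤ 3 (via 0,0,2).
Solving with deg f ≤ 3: f(k) = k**2*(k - 2)/3.
So s_k = (B(k−1)f/C)·t_k = (k**2*(k - 2)/(3*k**2 - k - 1))·t_k = 2*k**2*(k - 2).
Verify: 6*k**2 - 2*k - 2 matches t_k.
Σ_(k=1)^(10) t_k = s_(11) − s_(1) = 2178 − (-2) = 2180.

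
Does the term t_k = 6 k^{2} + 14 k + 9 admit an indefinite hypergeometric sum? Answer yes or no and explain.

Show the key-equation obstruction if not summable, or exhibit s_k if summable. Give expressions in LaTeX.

Ratio r(k) = (6*k**2 + 26*k + 29)/(6*k**2 + 14*k + 9).
Factor: A=1; B=1; C=k**2 + 7*k/3 + 3/2.
Set up (1)·f(k+1) − (1)·f(k) − (k**2 + 7*k/3 + 3/2) = 0.
Degrees (0,0,2) ⇒ d ≤ 3.
Solve for f: f(k) = k*(2*k**2 + 4*k + 3)/6 (degree 3 ≤ 3).
Then R = B(k−1)f/C = k*(2*k**2 + 4*k + 3)/(6*k**2 + 14*k + 9), so s_k = R(k)·t_k = k*(2*k**2 + 4*k + 3).
Δs = 6*k**2 + 14*k + 9, as required.

Yes. s_k = k \left(2 k^{2} + 4 k + 3\right).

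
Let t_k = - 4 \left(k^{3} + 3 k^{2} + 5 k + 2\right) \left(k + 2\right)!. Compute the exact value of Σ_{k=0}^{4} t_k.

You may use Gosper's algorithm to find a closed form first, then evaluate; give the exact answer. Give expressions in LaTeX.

t_(k+1)/t_k = (k**4 + 9*k**3 + 32*k**2 + 53*k + 33)/(k**3 + 3*k**2 + 5*k + 2).
A = k + 3, B = 1, C = k**3 + 3*k**2 + 5*k + 2.
Solve (k + 3)·f(k+1) − (1)·f(k) = k**3 + 3*k**2 + 5*k + 2.
Degrees (1,0,3) ⇒ d ≤ 2.
A polynomial solution: f(k) = k**2 - k + 1.
So s_k = (B(k−1)f/C)·t_k = ((k**2 - k + 1)/(k**3 + 3*k**2 + 5*k + 2))·t_k = -4*(k**2 - k + 1)*factorial(k + 2).
Verify: -4*(k**3 + 3*k**2 + 5*k + 2)*factorial(k + 2) matches t_k.
Evaluate s at k=5 and k=0: -423360 and -8; difference -423352.

Σ = -423352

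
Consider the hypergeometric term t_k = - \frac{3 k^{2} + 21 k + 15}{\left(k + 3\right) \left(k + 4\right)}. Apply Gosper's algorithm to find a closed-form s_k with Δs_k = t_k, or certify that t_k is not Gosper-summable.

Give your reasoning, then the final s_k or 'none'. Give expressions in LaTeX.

s_k = - \frac{k \left(3 k + 2\right)}{k + 3}

Step 1: r(k) = (k + 3)*(7*k + (k + 1)**2 + 12)/((k + 5)*(k**2 + 7*k + 5)).
Gosper form: A/B · C(k+1)/C(k) with A=k + 3, B=k + 5, C=k**2 + 7*k + 5.
Key eq: (k + 3)·f(k+1) = (k + 4)·f(k) + (k**2 + 7*k + 5).
Bound: deg f ≤ 2.
A polynomial solution: f(k) = k*(3*k + 2)/3.
So s_k = (B(k−1)f/C)·t_k = (k*(k + 4)*(3*k + 2)/(3*(k**2 + 7*k + 5)))·t_k = -k*(3*k + 2)/(k + 3).
Δs = 3*(-k**2 - 7*k - 5)/(k**2 + 7*k + 12), as required.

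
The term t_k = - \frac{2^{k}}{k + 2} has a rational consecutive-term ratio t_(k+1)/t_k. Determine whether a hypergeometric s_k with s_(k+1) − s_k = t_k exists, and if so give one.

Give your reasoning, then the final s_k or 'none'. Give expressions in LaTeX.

The ratio is 2*(k + 2)/(k + 3).
A = 2*k + 4, B = k + 3, C = 1.
Solve (2*k + 4)·f(k+1) − (k + 2)·f(k) = 1.
d = -1 from the (1,1,0) case.
deg f ≤ -1 is impossible — no certificate.

none (Gosper's algorithm certifies no s_k)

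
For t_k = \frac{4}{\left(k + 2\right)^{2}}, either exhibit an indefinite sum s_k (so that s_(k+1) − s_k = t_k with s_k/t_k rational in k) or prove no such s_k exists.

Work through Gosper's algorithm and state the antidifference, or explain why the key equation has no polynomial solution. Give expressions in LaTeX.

The ratio is (k + 2)**2/(k + 3)**2.
So A=k**2 + 4*k + 4 and B=k**2 + 6*k + 9, with C=1.
Set up (k**2 + 4*k + 4)·f(k+1) − (k**2 + 4*k + 4)·f(k) − (1) = 0.
d = 0 from the (2,2,0) case.
Generic f = c0 gives residual -1; -1 = 0 cannot hold, so t_k is not Gosper-summable.

no hypergeometric antidifference exists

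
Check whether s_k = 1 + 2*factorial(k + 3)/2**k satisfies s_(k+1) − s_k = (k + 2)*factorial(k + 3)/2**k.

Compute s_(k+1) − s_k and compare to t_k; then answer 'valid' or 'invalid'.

valid (s_(k+1) − s_k reduces to t_k)

s_(k+1) = 2*2**(-k - 1)*factorial(k + 4) + 1
s_(k+1) − s_k = (k + 2)*factorial(k + 3)/2**k
(s_(k+1) − s_k) − t_k = 0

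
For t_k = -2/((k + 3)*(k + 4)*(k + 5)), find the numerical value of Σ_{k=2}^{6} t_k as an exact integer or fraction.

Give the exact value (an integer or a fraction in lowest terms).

Σ = -4/165

r(k) = (k + 3)/(k + 6) after simplifying.
So A=k + 3 and B=k + 6, with C=1.
Set up (k + 3)·f(k+1) − (k + 5)·f(k) − (1) = 0.
Degrees (1,1,0) ⇒ d ≤ 2.
Coefficient equations give f(k) = k*(k + 7)/24.
Get s_k = R·t_k = k*(-k - 7)/(12*(k + 3)*(k + 4)) with R(k) = B(k−1)f(k)/C(k) = k*(k + 5)*(k + 7)/24.
Check: Δs_k = -2/(k**3 + 12*k**2 + 47*k + 60). ✓
Σ_(k=2)^(6) t_k = s_(7) − s_(2) = -49/660 − (-1/20) = -4/165.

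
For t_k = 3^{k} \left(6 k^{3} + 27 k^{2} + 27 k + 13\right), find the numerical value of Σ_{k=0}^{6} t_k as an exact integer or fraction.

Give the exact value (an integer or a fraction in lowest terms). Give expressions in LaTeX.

Compute t_(k+1)/t_k: get 3*(6*k**3 + 45*k**2 + 99*k + 73)/(6*k**3 + 27*k**2 + 27*k + 13).
Take A(k)=3, B(k)=1, C(k)=k**3 + 9*k**2/2 + 9*k/2 + 13/6.
Set up (3)·f(k+1) − (1)·f(k) − (k**3 + 9*k**2/2 + 9*k/2 + 13/6) = 0.
Bound: deg f ≤ 3.
Solve for f: f(k) = (3*k**3 + 2)/6 (degree 3 ≤ 3).
Certificate R = B(k−1)f/C = (3*k**3 + 2)/(6*k**3 + 27*k**2 + 27*k + 13) gives s_k = 3**k*(3*k**3 + 2).
Verify: 3**k*(-3*k**3 + 9*(k + 1)**3 + 4) matches t_k.
Σ_(k=0)^(6) t_k = s_(7) − s_(0) = 2254797 − (2) = 2254795.

Σ = 2254795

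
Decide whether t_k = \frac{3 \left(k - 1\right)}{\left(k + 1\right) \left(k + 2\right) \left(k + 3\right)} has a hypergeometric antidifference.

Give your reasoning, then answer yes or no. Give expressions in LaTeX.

r(k) = k*(k + 1)/((k - 1)*(k + 4)) after simplifying.
So A=k + 1 and B=k + 4, with C=k - 1.
Key eq: (k + 1)·f(k+1) = (k + 3)·f(k) + (k - 1).
Degrees (1,1,1) ⇒ d ≤ 2.
A polynomial solution: f(k) = -k.
So s_k = (B(k−1)f/C)·t_k = (-k*(k + 3)/(k - 1))·t_k = -3*k/((k + 1)*(k + 2)).
Verify: 3*(k - 1)/(k**3 + 6*k**2 + 11*k + 6) matches t_k.

Yes. s_k = - \frac{3 k}{\left(k + 1\right) \left(k + 2\right)}.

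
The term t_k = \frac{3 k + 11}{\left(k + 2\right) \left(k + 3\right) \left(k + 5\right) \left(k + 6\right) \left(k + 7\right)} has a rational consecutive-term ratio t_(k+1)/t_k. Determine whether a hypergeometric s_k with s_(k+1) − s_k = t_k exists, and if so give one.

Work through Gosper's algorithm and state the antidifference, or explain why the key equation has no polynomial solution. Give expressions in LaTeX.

s_k = \frac{k \left(k^{2} + 13 k + 52\right)}{60 \left(k^{3} + 13 k^{2} + 52 k + 60\right)}

r(k) = (k + 2)*(k + 5)*(3*k + 14)/((k + 4)*(k + 8)*(3*k + 11)) after simplifying.
Normal form (A,B,C) = (k + 2, k + 8, k**2 + 23*k/3 + 44/3).
f must satisfy (k + 2)·f(k+1) − (k + 7)·f(k) = k**2 + 23*k/3 + 44/3.
From deg A=1, deg B=1, deg C=2: d=5.
Solve for f: f(k) = k*(k + 3)*(k + 4)*(k**2 + 13*k + 52)/180 (degree 5 ≤ 5).
So s_k = (B(k−1)f/C)·t_k = (k*(k + 3)*(k + 7)*(k**2 + 13*k + 52)/(60*(3*k + 11)))·t_k = k*(k**2 + 13*k + 52)/(60*(k**3 + 13*k**2 + 52*k + 60)).
Verify: (3*k + 11)/(k**5 + 23*k**4 + 203*k**3 + 853*k**2 + 1692*k + 1260) matches t_k.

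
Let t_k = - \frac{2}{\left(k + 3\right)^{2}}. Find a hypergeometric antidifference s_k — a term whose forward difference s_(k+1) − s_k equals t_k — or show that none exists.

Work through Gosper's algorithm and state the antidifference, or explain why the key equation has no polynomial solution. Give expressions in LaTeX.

not Gosper-summable; s_k does not exist

t_(k+1)/t_k = (k + 3)**2/(k + 4)**2.
So A=k**2 + 6*k + 9 and B=k**2 + 8*k + 16, with C=1.
Key eq: (k**2 + 6*k + 9)·f(k+1) = (k**2 + 6*k + 9)·f(k) + (1).
Degrees (2,2,0) ⇒ d ≤ 0.
f = c0 ⇒ A·f(k+1) − B(k−1)·f(k) − C = -1. The system {-1 = 0} is inconsistent; no antidifference.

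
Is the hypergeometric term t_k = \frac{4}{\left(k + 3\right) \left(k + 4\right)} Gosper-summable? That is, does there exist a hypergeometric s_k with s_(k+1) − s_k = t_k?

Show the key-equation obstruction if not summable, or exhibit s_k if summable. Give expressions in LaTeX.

Yes. s_k = \frac{4 k}{3 \left(k + 3\right)}.

r(k) = (k + 3)/(k + 5) after simplifying.
A = k + 3, B = k + 5, C = 1.
Need (k + 3)·f(k+1) − (k + 4)·f(k) = 1.
d = 1 from the (1,1,0) case.
Coefficient equations give f(k) = k/3.
Then R = B(k−1)f/C = k*(k + 4)/3, so s_k = R(k)·t_k = 4*k/(3*(k + 3)).
Check: Δs_k = 4/(k**2 + 7*k + 12). ✓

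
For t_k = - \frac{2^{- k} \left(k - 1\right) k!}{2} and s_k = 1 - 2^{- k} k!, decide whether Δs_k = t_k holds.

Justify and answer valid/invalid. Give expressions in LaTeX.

Valid — Δs_k = t_k.

s_(k+1) = (2*2**k - k*factorial(k) - factorial(k))/(2*2**k)
s_(k+1) − s_k = -(k - 1)*factorial(k)/(2*2**k)
(s_(k+1) − s_k) − t_k = 0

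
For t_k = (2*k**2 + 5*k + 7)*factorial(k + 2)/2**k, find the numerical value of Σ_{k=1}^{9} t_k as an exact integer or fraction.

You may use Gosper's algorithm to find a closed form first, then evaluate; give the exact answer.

r(k) = (k + 3)*(5*k + 2*(k + 1)**2 + 12)/(2*(2*k**2 + 5*k + 7)) after simplifying.
Factor: A=k/2 + 3/2; B=1; C=k**2 + 5*k/2 + 7/2.
Need (k/2 + 3/2)·f(k+1) − (1)·f(k) = k**2 + 5*k/2 + 7/2.
Bound: deg f ≤ 1.
Solving with deg f ≤ 1: f(k) = 2*k + 1.
R(k) = B(k−1)·f(k)/C(k) = 2*(2*k + 1)/(2*k**2 + 5*k + 7); s_k = R·t_k = 2**(1 - k)*(2*k + 1)*factorial(k + 2).
Check: Δs_k = (2*k**2 + 5*k + 7)*factorial(k + 2)/2**k. ✓
Σ_(k=1)^(9) t_k = s_(10) − s_(1) = 19646550 − (18) = 19646532.

Σ = 19646532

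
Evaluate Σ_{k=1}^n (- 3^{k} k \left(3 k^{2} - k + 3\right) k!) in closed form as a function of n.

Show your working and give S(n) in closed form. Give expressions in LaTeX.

Compute t_(k+1)/t_k: get 3*(k + 1)**2*(-k + 3*(k + 1)**2 + 2)/(k*(3*k**2 - k + 3)).
So A=3*k + 3 and B=1, with C=k**3 - k**2/3 + k.
Need (3*k + 3)·f(k+1) − (1)·f(k) = k**3 - k**2/3 + k.
Bound: deg f ≤ 2.
Solving with deg f ≤ 2: f(k) = (k**2 - 3*k + 3)/3.
Certificate R = B(k−1)f/C = (k**2 - 3*k + 3)/(k*(3*k**2 - k + 3)) gives s_k = -3**k*(k**2 - 3*k + 3)*factorial(k).
Δs = -3**k*k*(3*k**2 - k + 3)*factorial(k), as required.
s_(n+1) = -3**(n + 1)*(n**2 - n + 1)*factorial(n + 1) and s_(1) = -3, so S(n) = -3*3**n*n**3*factorial(n) - 3*3**n*factorial(n) + 3.

S(n) = - 3 \cdot 3^{n} n^{3} n! - 3 \cdot 3^{n} n! + 3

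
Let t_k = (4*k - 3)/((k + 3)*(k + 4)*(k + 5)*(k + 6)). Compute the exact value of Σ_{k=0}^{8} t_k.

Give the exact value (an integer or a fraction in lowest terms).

Σ = 29/3640

Step 1: r(k) = (k + 3)*(4*k + 1)/((k + 7)*(4*k - 3)).
Take A(k)=k + 3, B(k)=k + 7, C(k)=k - 3/4.
Key eq: (k + 3)·f(k+1) = (k + 6)·f(k) + (k - 3/4).
Bound: deg f ≤ 3.
A polynomial solution: f(k) = k*(k**2 + 12*k - 73)/240.
So s_k = (B(k−1)f/C)·t_k = (k*(k + 6)*(k**2 + 12*k - 73)/(60*(4*k - 3)))·t_k = k*(k**2 + 12*k - 73)/(60*(k + 3)*(k + 4)*(k + 5)).
Verify: (4*k - 3)/(k**4 + 18*k**3 + 119*k**2 + 342*k + 360) matches t_k.
Sum = s_(9) − s_(0); s_(9) = 29/3640, s_(0) = 0 ⇒ 29/3640.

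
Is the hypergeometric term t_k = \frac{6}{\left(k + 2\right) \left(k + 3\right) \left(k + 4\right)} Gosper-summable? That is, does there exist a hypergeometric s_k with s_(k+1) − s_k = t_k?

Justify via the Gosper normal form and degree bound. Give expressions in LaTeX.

Yes. s_k = \frac{k \left(k + 5\right)}{2 \left(k + 2\right) \left(k + 3\right)}.

t_(k+1)/t_k = (k + 2)/(k + 5).
Factor: A=k + 2; B=k + 5; C=1.
Solve (k + 2)·f(k+1) − (k + 4)·f(k) = 1.
Degrees (1,1,0) ⇒ d ≤ 2.
Coefficient equations give f(k) = k*(k + 5)/12.
So s_k = (B(k−1)f/C)·t_k = (k*(k + 4)*(k + 5)/12)·t_k = k*(k + 5)/(2*(k + 2)*(k + 3)).
s_(k+1) − s_k = 6/(k**3 + 9*k**2 + 26*k + 24) = t_k.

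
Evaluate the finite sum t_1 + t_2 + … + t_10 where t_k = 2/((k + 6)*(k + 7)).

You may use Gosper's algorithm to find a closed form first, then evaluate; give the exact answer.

Compute t_(k+1)/t_k: get (k + 6)/(k + 8).
Gosper form: A/B · C(k+1)/C(k) with A=k + 6, B=k + 8, C=1.
Solve (k + 6)·f(k+1) − (k + 7)·f(k) = 1.
Bound: deg f ≤ 1.
Match coefficients ⇒ f(k) = k/6.
Then R = B(k−1)f/C = k*(k + 7)/6, so s_k = R(k)·t_k = k/(3*(k + 6)).
Verify: 2/(k**2 + 13*k + 42) matches t_k.
Σ_(k=1)^(10) t_k = s_(11) − s_(1) = 11/51 − (1/21) = 20/119.

Σ = 20/119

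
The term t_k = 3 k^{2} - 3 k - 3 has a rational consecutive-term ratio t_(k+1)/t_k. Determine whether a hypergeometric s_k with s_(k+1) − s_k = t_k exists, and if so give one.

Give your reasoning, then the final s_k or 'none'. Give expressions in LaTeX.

s_k = k \left(k^{2} - 3 k - 1\right)

t_(k+1)/t_k = (k**2 + k - 1)/(k**2 - k - 1).
A = 1, B = 1, C = k**2 - k - 1.
Need (1)·f(k+1) − (1)·f(k) = k**2 - k - 1.
d = 3 from the (0,0,2) case.
A polynomial solution: f(k) = k*(k**2 - 3*k - 1)/3.
Get s_k = R·t_k = k*(k**2 - 3*k - 1) with R(k) = B(k−1)f(k)/C(k) = k*(k**2 - 3*k - 1)/(3*(k**2 - k - 1)).
s_(k+1) − s_k = 3*k**2 - 3*k - 3 = t_k.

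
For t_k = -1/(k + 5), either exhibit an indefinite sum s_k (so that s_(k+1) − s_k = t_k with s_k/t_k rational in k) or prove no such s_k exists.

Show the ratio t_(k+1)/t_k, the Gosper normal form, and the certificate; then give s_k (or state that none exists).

none — t_k is not Gosper-summable

Step 1: r(k) = (k + 5)/(k + 6).
Gosper form: A/B · C(k+1)/C(k) with A=k + 5, B=k + 6, C=1.
Solve (k + 5)·f(k+1) − (k + 5)·f(k) = 1.
From deg A=1, deg B=1, deg C=0: d=0.
Write f(k) = c0. Then LHS − RHS = -1, requiring -1 = 0: contradictory. No certificate.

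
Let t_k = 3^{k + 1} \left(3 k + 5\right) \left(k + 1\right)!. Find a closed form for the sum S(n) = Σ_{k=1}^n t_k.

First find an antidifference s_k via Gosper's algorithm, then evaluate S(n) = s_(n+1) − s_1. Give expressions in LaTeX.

S(n) = 9 \cdot 3^{n} \left(n + 2\right)! - 18

r(k) = 3*(k + 2)*(3*k + 8)/(3*k + 5) after simplifying.
Gosper form: A/B · C(k+1)/C(k) with A=3*k + 6, B=1, C=k + 5/3.
Solve (3*k + 6)·f(k+1) − (1)·f(k) = k + 5/3.
From deg A=1, deg B=0, deg C=1: d=0.
Solving with deg f ≤ 0: f(k) = 1/3.
R(k) = B(k−1)·f(k)/C(k) = 1/(3*k + 5); s_k = R·t_k = 3**(k + 1)*factorial(k + 1).
Verify: 3**(k + 1)*(3*k + 5)*factorial(k + 1) matches t_k.
Telescope: S(n) = s_(n+1) − s_(1) = 3**(n + 2)*factorial(n + 2) − (18) = 9*3**n*factorial(n + 2) - 18.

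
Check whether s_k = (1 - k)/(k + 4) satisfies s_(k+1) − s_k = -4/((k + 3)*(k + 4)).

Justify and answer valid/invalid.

Invalid: residual (5 - k)/(k**3 + 12*k**2 + 47*k + 60) ≠ 0.

s_(k+1) = -k/(k + 5)
s_(k+1) − s_k = -5/(k**2 + 9*k + 20)
(s_(k+1) − s_k) − t_k = (5 - k)/(k**3 + 12*k**2 + 47*k + 60)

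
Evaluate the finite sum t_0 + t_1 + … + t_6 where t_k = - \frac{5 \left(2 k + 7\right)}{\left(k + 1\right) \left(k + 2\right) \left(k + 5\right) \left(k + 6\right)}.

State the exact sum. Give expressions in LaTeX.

r(k) = (k + 1)*(k + 5)*(2*k + 9)/((k + 3)*(k + 7)*(2*k + 7)) after simplifying.
Gosper form: A/B · C(k+1)/C(k) with A=k + 1, B=k + 7, C=k**3 + 21*k**2/2 + 73*k/2 + 42.
Solve (k + 1)·f(k+1) − (k + 6)·f(k) = k**3 + 21*k**2/2 + 73*k/2 + 42.
Degrees (1,1,3) ⇒ d ≤ 5.
Solve for f: f(k) = k*(k + 2)*(k + 3)*(k + 4)*(k + 6)/10 (degree 5 ≤ 5).
R(k) = B(k−1)·f(k)/C(k) = k*(k + 2)*(k + 6)**2/(5*(2*k + 7)); s_k = R·t_k = k*(-k - 6)/(k**2 + 6*k + 5).
Δs = 5*(-2*k - 7)/(k**4 + 14*k**3 + 65*k**2 + 112*k + 60), as required.
Evaluate s at k=7 and k=0: -91/96 and 0; difference -91/96.

Σ = -91/96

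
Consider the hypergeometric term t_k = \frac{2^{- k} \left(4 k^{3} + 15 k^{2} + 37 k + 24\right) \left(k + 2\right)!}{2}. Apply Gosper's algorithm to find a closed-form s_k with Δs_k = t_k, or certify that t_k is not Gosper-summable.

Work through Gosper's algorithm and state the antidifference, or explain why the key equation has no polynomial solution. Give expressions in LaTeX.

The ratio is (4*k**4 + 39*k**3 + 160*k**2 + 317*k + 240)/(2*(4*k**3 + 15*k**2 + 37*k + 24)).
So A=k/2 + 3/2 and B=1, with C=k**3 + 15*k**2/4 + 37*k/4 + 6.
Key eq: (k/2 + 3/2)·f(k+1) = (1)·f(k) + (k**3 + 15*k**2/4 + 37*k/4 + 6).
deg f ≤ 2 (via 1,0,3).
A polynomial solution: f(k) = (4*k**2 + 3*k + 3)/2.
Then R = B(k−1)f/C = 2*(4*k**2 + 3*k + 3)/(4*k**3 + 15*k**2 + 37*k + 24), so s_k = R(k)·t_k = (4*k**2 + 3*k + 3)*factorial(k + 2)/2**k.
Δs = (4*k**3 + 15*k**2 + 37*k + 24)*factorial(k + 2)/(2*2**k), as required.

s_k = 2^{- k} \left(4 k^{2} + 3 k + 3\right) \left(k + 2\right)!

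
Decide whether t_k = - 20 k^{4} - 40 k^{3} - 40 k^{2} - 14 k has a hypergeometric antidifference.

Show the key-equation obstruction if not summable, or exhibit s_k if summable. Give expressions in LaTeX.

Compute t_(k+1)/t_k: get (10*k**4 + 60*k**3 + 140*k**2 + 147*k + 57)/(k*(10*k**3 + 20*k**2 + 20*k + 7)).
So A=1 and B=1, with C=k**4 + 2*k**3 + 2*k**2 + 7*k/10.
Need (1)·f(k+1) − (1)·f(k) = k**4 + 2*k**3 + 2*k**2 + 7*k/10.
From deg A=0, deg B=0, deg C=4: d=5.
Match coefficients ⇒ f(k) = k*(k - 1)*(4*k**3 + 4*k**2 + 4*k + 1)/20.
Certificate R = B(k−1)f/C = (k - 1)*(4*k**3 + 4*k**2 + 4*k + 1)/(2*(10*k**3 + 20*k**2 + 20*k + 7)) gives s_k = k*(-4*k**4 + 3*k + 1).
Verify: 2*k*(-10*k**3 - 20*k**2 - 20*k - 7) matches t_k.

Yes. s_k = k \left(- 4 k^{4} + 3 k + 1\right).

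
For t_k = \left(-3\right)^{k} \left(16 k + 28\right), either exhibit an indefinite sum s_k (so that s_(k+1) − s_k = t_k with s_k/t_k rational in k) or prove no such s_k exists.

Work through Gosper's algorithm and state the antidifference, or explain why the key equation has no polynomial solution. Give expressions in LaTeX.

s_k = - 4 \left(-3\right)^{k} \left(k + 1\right)

Step 1: r(k) = 3*(-4*k - 11)/(4*k + 7).
Normal form (A,B,C) = (-3, 1, k + 7/4).
Set up (-3)·f(k+1) − (1)·f(k) − (k + 7/4) = 0.
Degrees (0,0,1) ⇒ d ≤ 1.
A polynomial solution: f(k) = -(k + 1)/4.
So s_k = (B(k−1)f/C)·t_k = (-(k + 1)/(4*k + 7))·t_k = -4*(-3)**k*(k + 1).
Verify: (-3)**k*(16*k + 28) matches t_k.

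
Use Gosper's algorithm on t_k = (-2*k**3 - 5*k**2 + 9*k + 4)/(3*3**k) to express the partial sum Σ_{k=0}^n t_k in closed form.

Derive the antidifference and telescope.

S(n) = 3**(-n - 1)*(-3**(n + 1) + n**3 + 7*n**2 + 12*n + 7)

Ratio r(k) = (2*k**3 + 11*k**2 + 7*k - 6)/(3*(2*k**3 + 5*k**2 - 9*k - 4)).
Normal form (A,B,C) = (1/3, 1, k**3 + 5*k**2/2 - 9*k/2 - 2).
f must satisfy (1/3)·f(k+1) − (1)·f(k) = k**3 + 5*k**2/2 - 9*k/2 - 2.
deg f ≤ 3 (via 0,0,3).
A polynomial solution: f(k) = -3*(k**3 + 4*k**2 + k + 1)/2.
Then R = B(k−1)f/C = -3*(k**3 + 4*k**2 + k + 1)/(2*k**3 + 5*k**2 - 9*k - 4), so s_k = R(k)·t_k = (k**3 + 4*k**2 + k + 1)/3**k.
s_(k+1) − s_k = (-2*k**3 - 5*k**2 + 9*k + 4)/(3*3**k) = t_k.
Σ_(k=0)^n t_k = s_(n+1) − s_(0) = (3**(-n - 1)*(n**3 + 7*n**2 + 12*n + 7)) − (1), i.e. 3**(-n - 1)*(-3**(n + 1) + n**3 + 7*n**2 + 12*n + 7).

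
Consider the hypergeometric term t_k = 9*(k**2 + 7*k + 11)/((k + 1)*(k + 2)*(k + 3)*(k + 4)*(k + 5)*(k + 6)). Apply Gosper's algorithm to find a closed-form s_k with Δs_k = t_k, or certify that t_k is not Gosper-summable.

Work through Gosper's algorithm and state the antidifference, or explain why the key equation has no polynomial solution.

t_(k+1)/t_k = (k + 1)*(7*k + (k + 1)**2 + 18)/((k + 7)*(k**2 + 7*k + 11)).
Normal form (A,B,C) = (k + 1, k + 7, k**2 + 7*k + 11).
Key eq: (k + 1)·f(k+1) = (k + 6)·f(k) + (k**2 + 7*k + 11).
Degrees (1,1,2) ⇒ d ≤ 5.
Coefficient equations give f(k) = k*(k + 2)*(k + 4)*(k**2 + 9*k + 23)/45.
So s_k = (B(k−1)f/C)·t_k = (k*(k + 2)*(k + 4)*(k + 6)*(k**2 + 9*k + 23)/(45*(k**2 + 7*k + 11)))·t_k = k*(k**2 + 9*k + 23)/(5*(k**3 + 9*k**2 + 23*k + 15)).
Check: Δs_k = 9*(k**2 + 7*k + 11)/(k**6 + 21*k**5 + 175*k**4 + 735*k**3 + 1624*k**2 + 1764*k + 720). ✓

s_k = k*(k**2 + 9*k + 23)/(5*(k**3 + 9*k**2 + 23*k + 15))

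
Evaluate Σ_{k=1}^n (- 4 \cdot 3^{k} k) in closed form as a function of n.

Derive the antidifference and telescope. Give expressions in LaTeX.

The ratio is 3 + 3/k.
So A=3 and B=1, with C=k.
Key eq: (3)·f(k+1) = (1)·f(k) + (k).
deg f ≤ 1 (via 0,0,1).
Match coefficients ⇒ f(k) = (2*k - 3)/4.
Then R = B(k−1)f/C = (2*k - 3)/(4*k), so s_k = R(k)·t_k = 3**k*(3 - 2*k).
s_(k+1) − s_k = -4*3**k*k = t_k.
Evaluate: s_(n+1) = 3**(n + 1)*(1 - 2*n); subtract s_(1) = 3 ⇒ S(n) = -6*3**n*n + 3*3**n - 3.

S(n) = - 6 \cdot 3^{n} n + 3 \cdot 3^{n} - 3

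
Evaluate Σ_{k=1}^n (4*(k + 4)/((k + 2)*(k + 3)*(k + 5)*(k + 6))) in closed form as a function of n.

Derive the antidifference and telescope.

t_(k+1)/t_k = (k + 2)*(k + 5)**2/((k + 4)**2*(k + 7)).
Factor: A=k + 2; B=k + 7; C=k**2 + 8*k + 16.
Set up (k + 2)·f(k+1) − (k + 6)·f(k) − (k**2 + 8*k + 16) = 0.
Bound: deg f ≤ 4.
Coefficient equations give f(k) = k*(k + 3)*(k + 4)*(k + 7)/20.
Get s_k = R·t_k = k*(k + 7)/(5*(k**2 + 7*k + 10)) with R(k) = B(k−1)f(k)/C(k) = k*(k + 3)*(k + 6)*(k + 7)/(20*(k + 4)).
Check: Δs_k = 4*(k + 4)/(k**4 + 16*k**3 + 91*k**2 + 216*k + 180). ✓
Evaluate: s_(n+1) = (n**2 + 9*n + 8)/(5*(n**2 + 9*n + 18)); subtract s_(1) = 4/45 ⇒ S(n) = n*(n + 9)/(9*(n**2 + 9*n + 18)).

S(n) = n*(n + 9)/(9*(n**2 + 9*n + 18))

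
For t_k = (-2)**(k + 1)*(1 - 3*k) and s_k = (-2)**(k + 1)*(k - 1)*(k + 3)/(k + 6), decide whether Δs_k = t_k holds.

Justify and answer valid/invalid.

Invalid: residual (-2)**(k + 1)*(9*k**2 + 54*k - 21)/(k**2 + 13*k + 42) ≠ 0.

s_(k+1) = (-2)**(k + 2)*k*(k + 4)/(k + 7)
s_(k+1) − s_k = (-2)**(k + 1)*(-3*k**3 - 29*k**2 - 59*k + 21)/(k**2 + 13*k + 42)
(s_(k+1) − s_k) − t_k = (-2)**(k + 1)*(9*k**2 + 54*k - 21)/(k**2 + 13*k + 42)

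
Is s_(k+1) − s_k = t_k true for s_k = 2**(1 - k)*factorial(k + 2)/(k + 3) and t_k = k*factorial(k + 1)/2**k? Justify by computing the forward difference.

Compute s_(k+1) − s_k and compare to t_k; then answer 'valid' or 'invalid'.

Invalid: residual -(k**2 + 3*k - 2)*factorial(k + 1)/(2**k*(k + 3)*(k + 4)) ≠ 0.

s_(k+1) = factorial(k + 3)/(2**k*(k + 4))
s_(k+1) − s_k = (k**2 + 4*k + 1)*factorial(k + 2)/(2**k*(k + 3)*(k + 4))
(s_(k+1) − s_k) − t_k = -(k**2 + 3*k - 2)*factorial(k + 1)/(2**k*(k + 3)*(k + 4))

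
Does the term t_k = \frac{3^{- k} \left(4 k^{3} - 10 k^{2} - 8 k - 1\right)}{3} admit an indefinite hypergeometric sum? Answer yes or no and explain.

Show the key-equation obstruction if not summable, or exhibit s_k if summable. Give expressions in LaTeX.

Ratio r(k) = (4*k**3 + 2*k**2 - 16*k - 15)/(3*(4*k**3 - 10*k**2 - 8*k - 1)).
Factor: A=1/3; B=1; C=k**3 - 5*k**2/2 - 2*k - 1/4.
Need (1/3)·f(k+1) − (1)·f(k) = k**3 - 5*k**2/2 - 2*k - 1/4.
deg f ≤ 3 (via 0,0,3).
A polynomial solution: f(k) = -3*(k - 2)*(2*k**2 + 2*k + 1)/4.
Get s_k = R·t_k = (-2*k**3 + 2*k**2 + 3*k + 2)/3**k with R(k) = B(k−1)f(k)/C(k) = -3*(k - 2)*(2*k**2 + 2*k + 1)/((2*k + 1)*(2*k**2 - 6*k - 1)).
s_(k+1) − s_k = (4*k**3 - 10*k**2 - 8*k - 1)/(3*3**k) = t_k.

Yes. s_k = 3^{- k} \left(- 2 k^{3} + 2 k^{2} + 3 k + 2\right).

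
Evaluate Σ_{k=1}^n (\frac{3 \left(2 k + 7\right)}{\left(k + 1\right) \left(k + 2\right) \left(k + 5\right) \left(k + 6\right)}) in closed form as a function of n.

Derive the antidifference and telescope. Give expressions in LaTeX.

S(n) = \frac{n \left(n + 8\right)}{4 \left(n^{2} + 8 n + 12\right)}

Compute t_(k+1)/t_k: get (k + 1)*(k + 5)*(2*k + 9)/((k + 3)*(k + 7)*(2*k + 7)).
Take A(k)=k + 1, B(k)=k + 7, C(k)=k**3 + 21*k**2/2 + 73*k/2 + 42.
f must satisfy (k + 1)·f(k+1) − (k + 6)·f(k) = k**3 + 21*k**2/2 + 73*k/2 + 42.
deg f ≤ 5 (via 1,1,3).
A polynomial solution: f(k) = k*(k + 2)*(k + 3)*(k + 4)*(k + 6)/10.
Then R = B(k−1)f/C = k*(k + 2)*(k + 6)**2/(5*(2*k + 7)), so s_k = R(k)·t_k = 3*k*(k + 6)/(5*(k**2 + 6*k + 5)).
s_(k+1) − s_k = 3*(2*k + 7)/(k**4 + 14*k**3 + 65*k**2 + 112*k + 60) = t_k.
Telescope: S(n) = s_(n+1) − s_(1) = 3*(n**2 + 8*n + 7)/(5*(n**2 + 8*n + 12)) − (7/20) = n*(n + 8)/(4*(n**2 + 8*n + 12)).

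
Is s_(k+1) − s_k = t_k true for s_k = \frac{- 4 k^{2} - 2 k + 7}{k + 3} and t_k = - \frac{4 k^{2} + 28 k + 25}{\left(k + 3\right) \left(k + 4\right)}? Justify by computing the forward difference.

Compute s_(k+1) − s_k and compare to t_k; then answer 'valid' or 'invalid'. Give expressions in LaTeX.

s_(k+1) = (-4*k**2 - 10*k + 1)/(k + 4)
s_(k+1) − s_k = (-4*k**2 - 28*k - 25)/(k**2 + 7*k + 12)
(s_(k+1) − s_k) − t_k = 0

valid; difference matches t_k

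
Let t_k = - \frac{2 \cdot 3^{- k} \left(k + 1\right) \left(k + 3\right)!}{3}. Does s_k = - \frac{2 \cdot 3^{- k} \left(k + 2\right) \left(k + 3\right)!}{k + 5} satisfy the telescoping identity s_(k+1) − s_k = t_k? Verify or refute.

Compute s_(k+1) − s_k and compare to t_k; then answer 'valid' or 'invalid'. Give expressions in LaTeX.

s_(k+1) = -2*(k + 3)*factorial(k + 4)/(3*3**k*(k + 6))
s_(k+1) − s_k = -2*(k**3 + 9*k**2 + 23*k + 24)*factorial(k + 3)/(3*3**k*(k + 5)*(k + 6))
(s_(k+1) − s_k) − t_k = 2*(k**2 + 6*k + 2)*factorial(k + 3)/(3**k*(k + 5)*(k + 6))

Invalid: residual \frac{2 \cdot 3^{- k} \left(k^{2} + 6 k + 2\right) \left(k + 3\right)!}{\left(k + 5\right) \left(k + 6\right)} ≠ 0.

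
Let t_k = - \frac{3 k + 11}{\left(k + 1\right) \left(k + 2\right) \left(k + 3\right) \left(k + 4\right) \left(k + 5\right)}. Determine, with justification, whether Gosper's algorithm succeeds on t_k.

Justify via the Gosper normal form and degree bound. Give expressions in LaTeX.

Yes. s_k = \frac{k \left(- k^{2} - 7 k - 14\right)}{8 \left(k^{3} + 7 k^{2} + 14 k + 8\right)}.

Compute t_(k+1)/t_k: get (k + 1)*(3*k + 14)/((k + 6)*(3*k + 11)).
Gosper form: A/B · C(k+1)/C(k) with A=k + 1, B=k + 6, C=k + 11/3.
f must satisfy (k + 1)·f(k+1) − (k + 5)·f(k) = k + 11/3.
Bound: deg f ≤ 4.
Solve for f: f(k) = k*(k + 3)*(k**2 + 7*k + 14)/24 (degree 4 ≤ 4).
Then R = B(k−1)f/C = k*(k + 3)*(k + 5)*(k**2 + 7*k + 14)/(8*(3*k + 11)), so s_k = R(k)·t_k = k*(-k**2 - 7*k - 14)/(8*(k**3 + 7*k**2 + 14*k + 8)).
Check: Δs_k = (-3*k - 11)/(k**5 + 15*k**4 + 85*k**3 + 225*k**2 + 274*k + 120). ✓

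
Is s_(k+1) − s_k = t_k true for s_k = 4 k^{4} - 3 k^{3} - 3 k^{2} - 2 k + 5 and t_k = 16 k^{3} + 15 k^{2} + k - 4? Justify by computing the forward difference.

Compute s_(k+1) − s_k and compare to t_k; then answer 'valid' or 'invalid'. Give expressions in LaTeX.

valid (s_(k+1) − s_k reduces to t_k)

s_(k+1) = 4*k**4 + 13*k**3 + 12*k**2 - k + 1
s_(k+1) − s_k = 16*k**3 + 15*k**2 + k - 4
(s_(k+1) − s_k) − t_k = 0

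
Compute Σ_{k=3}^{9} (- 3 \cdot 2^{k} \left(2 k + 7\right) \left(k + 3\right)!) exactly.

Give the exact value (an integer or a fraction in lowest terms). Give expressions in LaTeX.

Σ = -19129407880320

t_(k+1)/t_k = 2*(k + 4)*(2*k + 9)/(2*k + 7).
Take A(k)=2*k + 8, B(k)=1, C(k)=k + 7/2.
Need (2*k + 8)·f(k+1) − (1)·f(k) = k + 7/2.
Bound: deg f ≤ 0.
Coefficient equations give f(k) = 1/2.
Get s_k = R·t_k = -3*2**k*factorial(k + 3) with R(k) = B(k−1)f(k)/C(k) = 1/(2*k + 7).
Check: Δs_k = -3*2**k*(2*k + 7)*factorial(k + 3). ✓
Evaluate s at k=10 and k=3: -19129407897600 and -17280; difference -19129407880320.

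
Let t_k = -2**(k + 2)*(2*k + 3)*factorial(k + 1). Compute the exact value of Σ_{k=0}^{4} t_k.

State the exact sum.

Compute t_(k+1)/t_k: get 2*(k + 2)*(2*k + 5)/(2*k + 3).
Gosper form: A/B · C(k+1)/C(k) with A=2*k + 4, B=1, C=k + 3/2.
f must satisfy (2*k + 4)·f(k+1) − (1)·f(k) = k + 3/2.
d = 0 from the (1,0,1) case.
Coefficient equations give f(k) = 1/2.
Then R = B(k−1)f/C = 1/(2*k + 3), so s_k = R(k)·t_k = -2**(k + 2)*factorial(k + 1).
s_(k+1) − s_k = -2**(k + 2)*(2*k + 3)*factorial(k + 1) = t_k.
Telescoping: Σ = s_(5) − s_(0) = -92160 − (-4) = -92156.

Σ = -92156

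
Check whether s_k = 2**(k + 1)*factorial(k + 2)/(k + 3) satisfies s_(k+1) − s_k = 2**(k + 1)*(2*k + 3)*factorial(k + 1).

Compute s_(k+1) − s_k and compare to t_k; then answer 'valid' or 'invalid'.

Invalid: residual -2**(k + 1)*(2*k**2 + 9*k + 8)*factorial(k + 1)/((k + 3)*(k + 4)) ≠ 0.

s_(k+1) = 2**(k + 2)*factorial(k + 3)/(k + 4)
s_(k+1) − s_k = 2**(k + 1)*(k + 2)*(2*k + 7)*factorial(k + 2)/((k + 3)*(k + 4))
(s_(k+1) − s_k) − t_k = -2**(k + 1)*(2*k**2 + 9*k + 8)*factorial(k + 1)/((k + 3)*(k + 4))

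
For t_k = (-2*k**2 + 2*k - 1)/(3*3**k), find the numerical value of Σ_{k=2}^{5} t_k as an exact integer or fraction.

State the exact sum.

Σ = -368/729

t_(k+1)/t_k = (2*k**2 + 2*k + 1)/(3*(2*k**2 - 2*k + 1)).
Gosper form: A/B · C(k+1)/C(k) with A=1/3, B=1, C=k**2 - k + 1/2.
Set up (1/3)·f(k+1) − (1)·f(k) − (k**2 - k + 1/2) = 0.
d = 2 from the (0,0,2) case.
A polynomial solution: f(k) = -3*(k**2 + 1)/2.
Then R = B(k−1)f/C = -3*(k**2 + 1)/(2*k**2 - 2*k + 1), so s_k = R(k)·t_k = (k**2 + 1)/3**k.
Check: Δs_k = (-2*k**2 + 2*k - 1)/(3*3**k). ✓
Telescoping: Σ = s_(6) − s_(2) = 37/729 − (5/9) = -368/729.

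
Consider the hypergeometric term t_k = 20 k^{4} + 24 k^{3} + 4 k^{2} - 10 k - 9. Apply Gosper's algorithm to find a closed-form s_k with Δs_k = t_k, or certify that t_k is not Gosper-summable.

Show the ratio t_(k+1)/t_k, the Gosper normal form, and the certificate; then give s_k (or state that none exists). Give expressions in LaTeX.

Compute t_(k+1)/t_k: get (20*k**4 + 104*k**3 + 196*k**2 + 150*k + 29)/(20*k**4 + 24*k**3 + 4*k**2 - 10*k - 9).
Gosper form: A/B · C(k+1)/C(k) with A=1, B=1, C=k**4 + 6*k**3/5 + k**2/5 - k/2 - 9/20.
Set up (1)·f(k+1) − (1)·f(k) − (k**4 + 6*k**3/5 + k**2/5 - k/2 - 9/20) = 0.
Degrees (0,0,4) ⇒ d ≤ 5.
Solve for f: f(k) = k*(4*k**4 - 4*k**3 - 4*k**2 - k - 4)/20 (degree 5 ≤ 5).
So s_k = (B(k−1)f/C)·t_k = (k*(4*k**4 - 4*k**3 - 4*k**2 - k - 4)/(20*k**4 + 24*k**3 + 4*k**2 - 10*k - 9))·t_k = k*(4*k**4 - 4*k**3 - 4*k**2 - k - 4).
Verify: 20*k**4 + 24*k**3 + 4*k**2 - 10*k - 9 matches t_k.

s_k = k \left(4 k^{4} - 4 k^{3} - 4 k^{2} - k - 4\right)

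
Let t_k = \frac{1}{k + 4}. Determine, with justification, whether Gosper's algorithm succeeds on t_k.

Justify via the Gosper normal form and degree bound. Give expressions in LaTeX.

t_(k+1)/t_k = (k + 4)/(k + 5).
So A=k + 4 and B=k + 5, with C=1.
Need (k + 4)·f(k+1) − (k + 4)·f(k) = 1.
Degrees (1,1,0) ⇒ d ≤ 0.
f = c0 ⇒ A·f(k+1) − B(k−1)·f(k) − C = -1. The system {-1 = 0} is inconsistent; no antidifference.

No; the coefficient equations for f are inconsistent.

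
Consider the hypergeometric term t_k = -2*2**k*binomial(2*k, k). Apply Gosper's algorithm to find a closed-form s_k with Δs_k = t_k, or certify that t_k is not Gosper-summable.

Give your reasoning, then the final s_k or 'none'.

none — t_k is not Gosper-summable

Step 1: r(k) = 4*(2*k + 1)/(k + 1).
Normal form (A,B,C) = (8*k + 4, k + 1, 1).
Need (8*k + 4)·f(k+1) − (k)·f(k) = 1.
Degrees (1,1,0) ⇒ d ≤ -1.
d = -1 < 0 ⇒ no nonzero polynomial f; not summable.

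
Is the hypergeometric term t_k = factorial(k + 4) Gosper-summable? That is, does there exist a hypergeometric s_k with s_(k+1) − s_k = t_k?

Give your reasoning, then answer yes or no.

Ratio r(k) = k + 5.
Take A(k)=k + 5, B(k)=1, C(k)=1.
Solve (k + 5)·f(k+1) − (1)·f(k) = 1.
From deg A=1, deg B=0, deg C=0: d=-1.
Bound -1 < 0, so the key equation has no polynomial solution.

No — negative degree bound, so no certificate f.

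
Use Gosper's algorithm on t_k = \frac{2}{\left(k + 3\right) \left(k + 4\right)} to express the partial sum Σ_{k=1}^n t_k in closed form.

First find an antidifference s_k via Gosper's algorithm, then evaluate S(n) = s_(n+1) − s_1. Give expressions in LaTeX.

S(n) = \frac{n}{2 \left(n + 4\right)}

Step 1: r(k) = (k + 3)/(k + 5).
So A=k + 3 and B=k + 5, with C=1.
Set up (k + 3)·f(k+1) − (k + 4)·f(k) − (1) = 0.
deg f ≤ 1 (via 1,1,0).
Coefficient equations give f(k) = k/3.
Certificate R = B(k−1)f/C = k*(k + 4)/3 gives s_k = 2*k/(3*(k + 3)).
Check: Δs_k = 2/(k**2 + 7*k + 12). ✓
Telescope: S(n) = s_(n+1) − s_(1) = 2*(n + 1)/(3*(n + 4)) − (1/6) = n/(2*(n + 4)).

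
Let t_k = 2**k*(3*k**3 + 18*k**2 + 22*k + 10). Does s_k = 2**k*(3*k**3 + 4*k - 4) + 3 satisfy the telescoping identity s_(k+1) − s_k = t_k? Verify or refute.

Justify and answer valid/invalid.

s_(k+1) = 2**(k + 1)*(4*k + 3*(k + 1)**3) + 3
s_(k+1) − s_k = 2**k*(3*k**3 + 18*k**2 + 22*k + 10)
(s_(k+1) − s_k) − t_k = 0

Valid: the claim telescopes to t_k.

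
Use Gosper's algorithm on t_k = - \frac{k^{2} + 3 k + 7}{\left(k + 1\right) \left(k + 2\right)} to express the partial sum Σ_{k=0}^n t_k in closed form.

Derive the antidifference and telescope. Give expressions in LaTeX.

S(n) = \frac{- n^{2} - 8 n - 7}{n + 2}

The ratio is (k + 1)*(3*k + (k + 1)**2 + 10)/((k + 3)*(k**2 + 3*k + 7)).
So A=k + 1 and B=k + 3, with C=k**2 + 3*k + 7.
f must satisfy (k + 1)·f(k+1) − (k + 2)·f(k) = k**2 + 3*k + 7.
Bound: deg f ≤ 2.
Solve for f: f(k) = k*(k + 6) (degree 2 ≤ 2).
Get s_k = R·t_k = k*(-k - 6)/(k + 1) with R(k) = B(k−1)f(k)/C(k) = k*(k + 2)*(k + 6)/(k**2 + 3*k + 7).
Check: Δs_k = (-k**2 - 3*k - 7)/(k**2 + 3*k + 2). ✓
Σ_(k=0)^n t_k = s_(n+1) − s_(0) = ((-n**2 - 8*n - 7)/(n + 2)) − (0), i.e. (-n**2 - 8*n - 7)/(n + 2).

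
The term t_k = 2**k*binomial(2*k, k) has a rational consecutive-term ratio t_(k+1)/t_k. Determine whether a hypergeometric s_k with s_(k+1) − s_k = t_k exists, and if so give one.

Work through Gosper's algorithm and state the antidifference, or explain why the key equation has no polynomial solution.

no hypergeometric antidifference exists

Ratio r(k) = 4*(2*k + 1)/(k + 1).
A = 8*k + 4, B = k + 1, C = 1.
Solve (8*k + 4)·f(k+1) − (k)·f(k) = 1.
From deg A=1, deg B=1, deg C=0: d=-1.
Bound -1 < 0, so the key equation has no polynomial solution.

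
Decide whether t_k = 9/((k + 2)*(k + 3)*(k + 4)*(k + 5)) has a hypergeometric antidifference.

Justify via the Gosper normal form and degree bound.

Yes. s_k = k*(k**2 + 9*k + 26)/(8*(k + 2)*(k + 3)*(k + 4)).

r(k) = (k + 2)/(k + 6) after simplifying.
A = k + 2, B = k + 6, C = 1.
Set up (k + 2)·f(k+1) − (k + 5)·f(k) − (1) = 0.
d = 3 from the (1,1,0) case.
A polynomial solution: f(k) = k*(k**2 + 9*k + 26)/72.
Then R = B(k−1)f/C = k*(k + 5)*(k**2 + 9*k + 26)/72, so s_k = R(k)·t_k = k*(k**2 + 9*k + 26)/(8*(k + 2)*(k + 3)*(k + 4)).
Verify: 9/(k**4 + 14*k**3 + 71*k**2 + 154*k + 120) matches t_k.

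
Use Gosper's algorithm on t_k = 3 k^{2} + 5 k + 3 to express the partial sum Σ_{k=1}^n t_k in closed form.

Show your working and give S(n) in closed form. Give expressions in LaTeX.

S(n) = n \left(n^{2} + 4 n + 6\right)

The ratio is (3*k**2 + 11*k + 11)/(3*k**2 + 5*k + 3).
Normal form (A,B,C) = (1, 1, k**2 + 5*k/3 + 1).
Need (1)·f(k+1) − (1)·f(k) = k**2 + 5*k/3 + 1.
d = 3 from the (0,0,2) case.
Match coefficients ⇒ f(k) = k*(k**2 + k + 1)/3.
So s_k = (B(k−1)f/C)·t_k = (k*(k**2 + k + 1)/(3*k**2 + 5*k + 3))·t_k = k*(k**2 + k + 1).
Check: Δs_k = 3*k**2 + 5*k + 3. ✓
s_(n+1) = n**3 + 4*n**2 + 6*n + 3 and s_(1) = 3, so S(n) = n*(n**2 + 4*n + 6).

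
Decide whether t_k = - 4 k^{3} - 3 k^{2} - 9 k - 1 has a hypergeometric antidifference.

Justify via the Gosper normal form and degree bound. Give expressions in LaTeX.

Yes. s_k = k \left(- k^{3} + k^{2} - 4 k + 3\right).

Compute t_(k+1)/t_k: get (4*k**3 + 15*k**2 + 27*k + 17)/(4*k**3 + 3*k**2 + 9*k + 1).
So A=1 and B=1, with C=k**3 + 3*k**2/4 + 9*k/4 + 1/4.
Solve (1)·f(k+1) − (1)·f(k) = k**3 + 3*k**2/4 + 9*k/4 + 1/4.
Degrees (0,0,3) ⇒ d ≤ 4.
Coefficient equations give f(k) = k*(k**3 - k**2 + 4*k - 3)/4.
R(k) = B(k−1)·f(k)/C(k) = k*(k**3 - k**2 + 4*k - 3)/(4*k**3 + 3*k**2 + 9*k + 1); s_k = R·t_k = k*(-k**3 + k**2 - 4*k + 3).
s_(k+1) − s_k = -4*k**3 - 3*k**2 - 9*k - 1 = t_k.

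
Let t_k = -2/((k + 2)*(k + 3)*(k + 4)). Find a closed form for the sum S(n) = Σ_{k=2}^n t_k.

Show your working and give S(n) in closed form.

Compute t_(k+1)/t_k: get (k + 2)/(k + 5).
Take A(k)=k + 2, B(k)=k + 5, C(k)=1.
f must satisfy (k + 2)·f(k+1) − (k + 4)·f(k) = 1.
From deg A=1, deg B=1, deg C=0: d=2.
Solve for f: f(k) = k*(k + 5)/12 (degree 2 ≤ 2).
So s_k = (B(k−1)f/C)·t_k = (k*(k + 4)*(k + 5)/12)·t_k = k*(-k - 5)/(6*(k + 2)*(k + 3)).
Verify: -2/(k**3 + 9*k**2 + 26*k + 24) matches t_k.
Telescope: S(n) = s_(n+1) − s_(2) = (-n**2 - 7*n - 6)/(6*(n**2 + 7*n + 12)) − (-7/60) = (-n**2 - 7*n + 8)/(20*(n**2 + 7*n + 12)).

S(n) = (-n**2 - 7*n + 8)/(20*(n**2 + 7*n + 12))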